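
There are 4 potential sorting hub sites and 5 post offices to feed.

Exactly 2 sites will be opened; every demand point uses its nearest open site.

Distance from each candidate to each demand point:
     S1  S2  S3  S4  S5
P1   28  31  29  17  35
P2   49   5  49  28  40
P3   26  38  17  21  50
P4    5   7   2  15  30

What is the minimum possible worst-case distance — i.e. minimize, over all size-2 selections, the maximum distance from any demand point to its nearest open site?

Open {P1, P4}.
  Farthest demand point is S5 at distance 30 (to P4); all others are ≤ 30.
With {P2, P4} the worst case is 30.
With {P3, P4} the worst case is 30.
No size-2 selection achieves below 30.

30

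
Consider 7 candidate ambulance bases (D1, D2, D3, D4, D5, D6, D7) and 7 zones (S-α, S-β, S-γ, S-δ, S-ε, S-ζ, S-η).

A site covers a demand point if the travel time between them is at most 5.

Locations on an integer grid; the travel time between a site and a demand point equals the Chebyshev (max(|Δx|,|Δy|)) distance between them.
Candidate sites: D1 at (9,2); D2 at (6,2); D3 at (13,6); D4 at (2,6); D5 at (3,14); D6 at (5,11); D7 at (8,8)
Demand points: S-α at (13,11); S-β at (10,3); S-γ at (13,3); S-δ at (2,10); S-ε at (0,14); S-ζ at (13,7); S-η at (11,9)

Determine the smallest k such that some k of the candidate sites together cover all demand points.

2

Coverage sets (demand points within 5 of each site):
  D1: {S-β, S-γ, S-ζ}
  D2: {S-β}
  D3: {S-α, S-β, S-γ, S-ζ, S-η}
  D4: {S-δ}
  D5: {S-δ, S-ε}
  D6: {S-δ, S-ε}
  D7: {S-α, S-β, S-γ, S-ζ, S-η}
No single site covers all 7 demand points.
But {D3, D5} covers everything, so the minimum is 2.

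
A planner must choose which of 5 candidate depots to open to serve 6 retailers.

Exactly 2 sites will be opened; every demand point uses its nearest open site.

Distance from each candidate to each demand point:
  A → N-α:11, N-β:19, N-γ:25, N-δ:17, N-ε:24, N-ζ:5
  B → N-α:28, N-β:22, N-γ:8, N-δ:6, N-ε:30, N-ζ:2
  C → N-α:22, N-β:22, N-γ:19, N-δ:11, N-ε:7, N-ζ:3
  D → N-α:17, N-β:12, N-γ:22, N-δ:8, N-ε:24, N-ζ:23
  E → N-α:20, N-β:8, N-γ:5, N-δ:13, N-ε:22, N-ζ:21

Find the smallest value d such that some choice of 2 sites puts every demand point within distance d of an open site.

19

Open {A, C}.
  Farthest demand point is N-β at distance 19 (to A); all others are ≤ 19.
With {C, D} the worst case is 19.
With {C, E} the worst case is 20.
No size-2 selection achieves below 19.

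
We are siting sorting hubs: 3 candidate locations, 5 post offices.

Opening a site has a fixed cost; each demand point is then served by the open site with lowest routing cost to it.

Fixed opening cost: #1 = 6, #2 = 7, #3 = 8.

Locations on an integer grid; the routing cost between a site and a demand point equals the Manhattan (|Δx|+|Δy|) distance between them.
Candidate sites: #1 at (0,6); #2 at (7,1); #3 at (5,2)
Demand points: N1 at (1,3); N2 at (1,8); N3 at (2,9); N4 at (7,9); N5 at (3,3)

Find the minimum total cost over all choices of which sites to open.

34

Open {#1}: assign each demand point to its cheapest open site.
  N1→#1 4, N2→#1 3, N3→#1 5, N4→#1 10, N5→#1 6
  routing cost 28, fixed 6 → total 34.
Compare {#1, #3}: routing cost 24 + fixed 14 = 38.
Compare {#1, #2}: routing cost 26 + fixed 13 = 39.
Compare {#1, #2, #3}: routing cost 23 + fixed 21 = 44.
All other subsets cost ≥ 38. Minimum total cost: 34.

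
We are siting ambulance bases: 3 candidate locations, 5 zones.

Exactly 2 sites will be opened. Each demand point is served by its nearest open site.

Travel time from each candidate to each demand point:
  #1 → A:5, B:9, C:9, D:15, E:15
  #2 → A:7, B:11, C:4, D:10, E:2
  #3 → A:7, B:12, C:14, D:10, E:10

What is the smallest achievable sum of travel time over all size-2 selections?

Open {#1, #2}.
  A→#1 5, B→#1 9, C→#2 4, D→#2 10, E→#2 2  ⇒ total 30.
Compare {#2, #3}: total 34.
Compare {#1, #3}: total 43.

30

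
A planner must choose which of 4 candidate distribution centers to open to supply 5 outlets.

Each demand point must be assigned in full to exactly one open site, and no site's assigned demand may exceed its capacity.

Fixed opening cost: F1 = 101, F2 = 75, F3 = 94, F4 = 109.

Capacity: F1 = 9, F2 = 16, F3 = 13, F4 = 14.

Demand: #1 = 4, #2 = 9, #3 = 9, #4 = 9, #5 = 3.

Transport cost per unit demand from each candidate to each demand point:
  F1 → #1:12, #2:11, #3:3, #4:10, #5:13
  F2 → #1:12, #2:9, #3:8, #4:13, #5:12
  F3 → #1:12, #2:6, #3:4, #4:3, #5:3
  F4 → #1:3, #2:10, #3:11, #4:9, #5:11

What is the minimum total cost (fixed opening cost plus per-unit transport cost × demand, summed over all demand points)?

462

Open {F1, F2, F3}; cheapest assignment that respects the capacities:
  F1 (cap 9, load 9): #3 — cost 9×3 = 27
  F2 (cap 16, load 13): #1, #2 — cost 4×12 + 9×9 = 129
  F3 (cap 13, load 12): #4, #5 — cost 9×3 + 3×3 = 36
  Shipping 192, fixed 270 → total 462.
  Any other capacity-feasible assignment to {F1, F2, F3} ships for at least 192.
Compare {F1, F3, F4}: its best feasible assignment gives total 469.
Compare {F2, F3, F4}: its best feasible assignment gives total 488.
Every other set of open sites that can feasibly serve all demand totals ≥ 469 even under its best assignment. Minimum: 462.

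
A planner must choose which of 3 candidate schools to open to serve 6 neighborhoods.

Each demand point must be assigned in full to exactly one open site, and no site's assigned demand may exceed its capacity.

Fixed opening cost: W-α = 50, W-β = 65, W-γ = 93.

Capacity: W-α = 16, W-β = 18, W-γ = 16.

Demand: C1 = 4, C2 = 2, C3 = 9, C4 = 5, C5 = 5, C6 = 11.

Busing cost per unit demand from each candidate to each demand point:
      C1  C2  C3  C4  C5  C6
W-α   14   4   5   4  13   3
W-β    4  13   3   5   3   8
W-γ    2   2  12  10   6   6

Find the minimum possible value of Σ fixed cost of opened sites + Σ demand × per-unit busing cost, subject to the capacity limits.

Open {W-α, W-β, W-γ}; cheapest assignment that respects the capacities:
  W-α (cap 16, load 16): C4, C6 — cost 5×4 + 11×3 = 53
  W-β (cap 18, load 14): C3, C5 — cost 9×3 + 5×3 = 42
  W-γ (cap 16, load 6): C1, C2 — cost 4×2 + 2×2 = 12
  Shipping 107, fixed 208 → total 315.
  Any other capacity-feasible assignment to {W-α, W-β, W-γ} ships for at least 107.
Total demand is 36 and no other set of sites has combined capacity ≥ 36, so {W-α, W-β, W-γ} is the only feasible choice of open sites. Minimum: 315.

315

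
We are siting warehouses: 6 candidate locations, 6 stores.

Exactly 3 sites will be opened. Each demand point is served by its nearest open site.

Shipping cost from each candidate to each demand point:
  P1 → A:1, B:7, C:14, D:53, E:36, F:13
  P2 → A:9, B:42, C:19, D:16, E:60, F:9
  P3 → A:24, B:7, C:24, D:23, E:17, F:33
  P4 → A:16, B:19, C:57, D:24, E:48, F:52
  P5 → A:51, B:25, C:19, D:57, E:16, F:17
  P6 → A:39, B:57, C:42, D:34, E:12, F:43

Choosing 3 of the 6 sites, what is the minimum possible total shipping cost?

59

Open {P1, P2, P6}.
  A→P1 1, B→P1 7, C→P1 14, D→P2 16, E→P6 12, F→P2 9  ⇒ total 59.
Compare {P1, P2, P5}: total 63.
Compare {P1, P2, P3}: total 64.
No size-3 selection does better; minimum is 59.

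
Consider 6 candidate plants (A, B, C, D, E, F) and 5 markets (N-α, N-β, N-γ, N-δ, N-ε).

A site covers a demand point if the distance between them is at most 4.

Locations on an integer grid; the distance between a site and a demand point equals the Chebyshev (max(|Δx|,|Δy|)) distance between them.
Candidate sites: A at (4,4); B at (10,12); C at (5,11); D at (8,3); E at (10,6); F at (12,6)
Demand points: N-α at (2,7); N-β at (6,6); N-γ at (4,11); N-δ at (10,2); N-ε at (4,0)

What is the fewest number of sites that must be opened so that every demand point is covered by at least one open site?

2

Coverage sets (demand points within 4 of each site):
  A: {N-α, N-β, N-ε}
  B: {}
  C: {N-α, N-γ}
  D: {N-β, N-δ, N-ε}
  E: {N-β, N-δ}
  F: {N-δ}
No single site covers all 5 demand points.
But {C, D} covers everything, so the minimum is 2.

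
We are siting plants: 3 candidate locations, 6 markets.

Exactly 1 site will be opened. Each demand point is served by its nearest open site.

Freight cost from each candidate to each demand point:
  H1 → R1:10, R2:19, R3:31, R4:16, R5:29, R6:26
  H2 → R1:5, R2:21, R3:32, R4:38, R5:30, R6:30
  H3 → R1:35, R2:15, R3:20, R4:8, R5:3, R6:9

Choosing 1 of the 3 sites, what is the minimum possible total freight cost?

90

Open {H3}.
  R1→H3 35, R2→H3 15, R3→H3 20, R4→H3 8, R5→H3 3, R6→H3 9  ⇒ total 90.
Compare {H1}: total 131.
Compare {H2}: total 156.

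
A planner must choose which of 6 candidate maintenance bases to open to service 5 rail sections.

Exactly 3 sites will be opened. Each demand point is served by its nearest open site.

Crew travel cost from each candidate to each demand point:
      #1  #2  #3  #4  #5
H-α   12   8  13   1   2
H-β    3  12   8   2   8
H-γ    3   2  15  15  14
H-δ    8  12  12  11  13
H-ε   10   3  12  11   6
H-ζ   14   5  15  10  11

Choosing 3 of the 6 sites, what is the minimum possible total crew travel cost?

Open {H-α, H-β, H-γ}.
  #1→H-β 3, #2→H-γ 2, #3→H-β 8, #4→H-α 1, #5→H-α 2  ⇒ total 16.
Compare {H-α, H-β, H-ε}: total 17.
Compare {H-α, H-β, H-ζ}: total 19.
No size-3 selection does better; minimum is 16.

16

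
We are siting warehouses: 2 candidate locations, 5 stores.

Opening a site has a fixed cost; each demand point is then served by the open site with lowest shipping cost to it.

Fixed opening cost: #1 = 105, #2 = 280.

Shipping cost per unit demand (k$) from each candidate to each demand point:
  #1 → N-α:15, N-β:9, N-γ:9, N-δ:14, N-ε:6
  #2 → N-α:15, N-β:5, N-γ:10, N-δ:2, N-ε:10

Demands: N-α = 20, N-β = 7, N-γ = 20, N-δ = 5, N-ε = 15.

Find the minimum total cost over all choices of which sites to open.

808

Open {#1}: assign each demand point to its cheapest open site.
  N-α→#1 20×15=300, N-β→#1 7×9=63, N-γ→#1 20×9=180, N-δ→#1 5×14=70, N-ε→#1 15×6=90
  shipping cost 703, fixed 105 → total 808.
Compare {#2}: shipping cost 695 + fixed 280 = 975.
Compare {#1, #2}: shipping cost 615 + fixed 385 = 1000.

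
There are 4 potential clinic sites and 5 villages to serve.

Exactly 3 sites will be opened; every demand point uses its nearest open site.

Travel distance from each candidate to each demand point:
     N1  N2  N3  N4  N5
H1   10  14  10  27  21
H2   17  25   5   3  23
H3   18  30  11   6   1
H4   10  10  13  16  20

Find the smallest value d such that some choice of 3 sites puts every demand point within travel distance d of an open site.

10

Open {H1, H3, H4}.
  Farthest demand point is N1 at travel distance 10 (to H1); all others are ≤ 10.
With {H2, H3, H4} the worst case is 10.
With {H1, H2, H3} the worst case is 14.
No size-3 selection achieves below 10.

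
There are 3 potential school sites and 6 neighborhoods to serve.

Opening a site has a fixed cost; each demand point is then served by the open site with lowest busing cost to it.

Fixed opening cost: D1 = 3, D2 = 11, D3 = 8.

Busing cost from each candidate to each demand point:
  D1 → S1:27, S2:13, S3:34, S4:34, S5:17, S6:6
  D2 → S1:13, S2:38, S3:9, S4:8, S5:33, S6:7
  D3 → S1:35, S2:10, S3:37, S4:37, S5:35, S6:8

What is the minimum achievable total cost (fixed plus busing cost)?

Open {D1, D2}: assign each demand point to its cheapest open site.
  S1→D2 13, S2→D1 13, S3→D2 9, S4→D2 8, S5→D1 17, S6→D1 6
  busing cost 66, fixed 14 → total 80.
Compare {D1, D2, D3}: busing cost 63 + fixed 22 = 85.
Compare {D2, D3}: busing cost 80 + fixed 19 = 99.
Compare {D2}: busing cost 108 + fixed 11 = 119.
All other subsets cost ≥ 85. Minimum total cost: 80.

80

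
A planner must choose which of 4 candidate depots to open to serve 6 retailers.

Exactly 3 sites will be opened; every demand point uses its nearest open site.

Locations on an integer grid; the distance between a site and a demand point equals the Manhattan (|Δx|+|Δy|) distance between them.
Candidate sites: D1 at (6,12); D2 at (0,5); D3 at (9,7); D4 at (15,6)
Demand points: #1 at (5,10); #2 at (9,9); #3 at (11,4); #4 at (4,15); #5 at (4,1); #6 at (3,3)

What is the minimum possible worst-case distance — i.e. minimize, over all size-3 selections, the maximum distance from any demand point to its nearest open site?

Open {D1, D2, D3}.
  Farthest demand point is #5 at distance 8 (to D2); all others are ≤ 8.
With {D1, D2, D4} the worst case is 8.
With {D1, D3, D4} the worst case is 11.
No size-3 selection achieves below 8.

8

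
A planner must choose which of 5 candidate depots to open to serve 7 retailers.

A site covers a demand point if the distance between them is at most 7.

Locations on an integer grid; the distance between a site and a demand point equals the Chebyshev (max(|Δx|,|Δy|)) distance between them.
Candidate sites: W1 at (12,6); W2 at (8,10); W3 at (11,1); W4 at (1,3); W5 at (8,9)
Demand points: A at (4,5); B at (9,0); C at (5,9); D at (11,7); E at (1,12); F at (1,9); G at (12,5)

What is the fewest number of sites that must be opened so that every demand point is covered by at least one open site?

2

Coverage sets (demand points within 7 of each site):
  W1: {B, C, D, G}
  W2: {A, C, D, E, F, G}
  W3: {A, B, D, G}
  W4: {A, C, F}
  W5: {A, C, D, E, F, G}
No single site covers all 7 demand points.
But {W1, W2} covers everything, so the minimum is 2.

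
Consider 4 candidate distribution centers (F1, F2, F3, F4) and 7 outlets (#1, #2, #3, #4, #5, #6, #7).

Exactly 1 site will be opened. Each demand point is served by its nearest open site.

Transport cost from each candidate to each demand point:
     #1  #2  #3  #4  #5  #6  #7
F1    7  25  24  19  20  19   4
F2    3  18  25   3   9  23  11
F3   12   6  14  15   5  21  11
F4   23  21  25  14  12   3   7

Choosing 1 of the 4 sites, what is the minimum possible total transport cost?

84

Open {F3}.
  #1→F3 12, #2→F3 6, #3→F3 14, #4→F3 15, #5→F3 5, #6→F3 21, #7→F3 11  ⇒ total 84.
Compare {F2}: total 92.
Compare {F4}: total 105.
No size-1 selection does better; minimum is 84.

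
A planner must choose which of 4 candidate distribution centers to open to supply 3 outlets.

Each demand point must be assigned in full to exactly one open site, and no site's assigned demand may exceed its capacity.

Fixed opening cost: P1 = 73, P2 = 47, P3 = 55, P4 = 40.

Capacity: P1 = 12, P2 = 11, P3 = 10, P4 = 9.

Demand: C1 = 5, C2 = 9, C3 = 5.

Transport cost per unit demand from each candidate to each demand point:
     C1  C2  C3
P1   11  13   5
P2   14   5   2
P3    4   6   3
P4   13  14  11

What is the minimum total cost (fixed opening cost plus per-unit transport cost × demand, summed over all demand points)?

182

Open {P2, P3}; cheapest assignment that respects the capacities:
  P2 (cap 11, load 9): C2 — cost 9×5 = 45
  P3 (cap 10, load 10): C1, C3 — cost 5×4 + 5×3 = 35
  Shipping 80, fixed 102 → total 182.
  Any other capacity-feasible assignment to {P2, P3} ships for at least 80.
Compare {P2, P3, P4}: its best feasible assignment gives total 222.
Compare {P1, P2}: its best feasible assignment gives total 245.
Every other set of open sites that can feasibly serve all demand totals ≥ 222 even under its best assignment. Minimum: 182.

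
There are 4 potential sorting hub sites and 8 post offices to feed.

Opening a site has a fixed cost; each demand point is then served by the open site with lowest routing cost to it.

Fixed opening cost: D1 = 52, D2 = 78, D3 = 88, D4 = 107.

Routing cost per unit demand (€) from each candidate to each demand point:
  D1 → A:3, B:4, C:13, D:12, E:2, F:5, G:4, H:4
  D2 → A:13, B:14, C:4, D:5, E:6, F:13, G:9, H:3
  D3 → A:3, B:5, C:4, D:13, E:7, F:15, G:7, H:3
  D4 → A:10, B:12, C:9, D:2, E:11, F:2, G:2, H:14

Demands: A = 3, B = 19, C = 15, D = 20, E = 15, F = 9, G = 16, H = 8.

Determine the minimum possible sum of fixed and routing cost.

Open {D1, D2, D4}: assign each demand point to its cheapest open site.
  A→D1 3×3=9, B→D1 19×4=76, C→D2 15×4=60, D→D4 20×2=40, E→D1 15×2=30, F→D4 9×2=18, G→D4 16×2=32, H→D2 8×3=24
  routing cost 289, fixed 237 → total 526.
Compare {D1, D4}: routing cost 372 + fixed 159 = 531.
Compare {D1, D3, D4}: routing cost 289 + fixed 247 = 536.
Compare {D1, D2}: routing cost 408 + fixed 130 = 538.
All other subsets cost ≥ 531. Minimum total cost: 526.

526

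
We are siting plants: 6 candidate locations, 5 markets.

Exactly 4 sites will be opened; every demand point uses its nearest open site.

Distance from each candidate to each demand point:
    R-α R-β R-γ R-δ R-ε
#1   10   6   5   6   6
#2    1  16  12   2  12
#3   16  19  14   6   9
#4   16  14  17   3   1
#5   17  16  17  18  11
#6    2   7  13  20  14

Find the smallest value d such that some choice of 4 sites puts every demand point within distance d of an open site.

Open {#1, #2, #3, #4}.
  Farthest demand point is R-β at distance 6 (to #1); all others are ≤ 6.
With {#1, #2, #3, #5} the worst case is 6.
With {#1, #2, #3, #6} the worst case is 6.
No size-4 selection achieves below 6.

6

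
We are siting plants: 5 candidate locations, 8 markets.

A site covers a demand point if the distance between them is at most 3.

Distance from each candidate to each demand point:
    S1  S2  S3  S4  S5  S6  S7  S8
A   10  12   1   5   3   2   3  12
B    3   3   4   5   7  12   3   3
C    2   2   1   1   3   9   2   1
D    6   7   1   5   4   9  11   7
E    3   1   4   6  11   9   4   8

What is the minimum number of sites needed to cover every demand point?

2

Coverage sets (demand points within 3 of each site):
  A: {S3, S5, S6, S7}
  B: {S1, S2, S7, S8}
  C: {S1, S2, S3, S4, S5, S7, S8}
  D: {S3}
  E: {S1, S2}
No single site covers all 8 demand points.
But {A, C} covers everything, so the minimum is 2.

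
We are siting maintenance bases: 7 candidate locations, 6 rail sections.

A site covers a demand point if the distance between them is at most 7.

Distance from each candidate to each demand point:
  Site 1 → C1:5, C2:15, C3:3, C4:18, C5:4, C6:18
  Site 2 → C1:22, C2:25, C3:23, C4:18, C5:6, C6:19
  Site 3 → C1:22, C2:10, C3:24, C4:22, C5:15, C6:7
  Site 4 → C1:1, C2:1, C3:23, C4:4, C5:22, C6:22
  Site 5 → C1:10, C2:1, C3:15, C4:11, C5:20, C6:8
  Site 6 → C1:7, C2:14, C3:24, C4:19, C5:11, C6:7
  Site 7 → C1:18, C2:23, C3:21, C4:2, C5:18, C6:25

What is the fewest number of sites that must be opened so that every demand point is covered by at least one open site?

3

Coverage sets (demand points within 7 of each site):
  Site 1: {C1, C3, C5}
  Site 2: {C5}
  Site 3: {C6}
  Site 4: {C1, C2, C4}
  Site 5: {C2}
  Site 6: {C1, C6}
  Site 7: {C4}
No 2 sites suffice: every size-2 union leaves at least one demand point uncovered.
But {Site 1, Site 3, Site 4} covers everything, so the minimum is 3.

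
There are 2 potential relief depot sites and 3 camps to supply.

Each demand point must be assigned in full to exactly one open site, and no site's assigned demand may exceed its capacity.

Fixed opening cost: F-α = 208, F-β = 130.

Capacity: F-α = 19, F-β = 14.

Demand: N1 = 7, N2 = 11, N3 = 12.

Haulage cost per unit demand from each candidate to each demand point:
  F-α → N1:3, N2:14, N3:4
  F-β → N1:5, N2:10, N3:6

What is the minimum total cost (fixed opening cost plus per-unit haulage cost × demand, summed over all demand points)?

517

Open {F-α, F-β}; cheapest assignment that respects the capacities:
  F-α (cap 19, load 19): N1, N3 — cost 7×3 + 12×4 = 69
  F-β (cap 14, load 11): N2 — cost 11×10 = 110
  Shipping 179, fixed 338 → total 517.
  Any other capacity-feasible assignment to {F-α, F-β} ships for at least 179.
Total demand is 30 and no other set of sites has combined capacity ≥ 30, so {F-α, F-β} is the only feasible choice of open sites. Minimum: 517.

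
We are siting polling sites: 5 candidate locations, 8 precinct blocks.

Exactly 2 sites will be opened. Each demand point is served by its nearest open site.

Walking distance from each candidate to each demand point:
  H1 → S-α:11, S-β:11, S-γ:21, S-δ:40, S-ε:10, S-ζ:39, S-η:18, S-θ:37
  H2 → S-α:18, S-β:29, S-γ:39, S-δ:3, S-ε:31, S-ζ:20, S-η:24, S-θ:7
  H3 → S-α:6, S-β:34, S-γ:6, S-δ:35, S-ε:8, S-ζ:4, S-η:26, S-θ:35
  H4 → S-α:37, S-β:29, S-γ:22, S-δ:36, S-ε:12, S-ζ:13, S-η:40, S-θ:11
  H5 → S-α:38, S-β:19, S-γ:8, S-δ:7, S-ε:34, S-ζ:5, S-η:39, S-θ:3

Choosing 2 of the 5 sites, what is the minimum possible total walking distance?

Open {H1, H5}.
  S-α→H1 11, S-β→H1 11, S-γ→H5 8, S-δ→H5 7, S-ε→H1 10, S-ζ→H5 5, S-η→H1 18, S-θ→H5 3  ⇒ total 73.
Compare {H3, H5}: total 79.
Compare {H2, H3}: total 87.
No size-2 selection does better; minimum is 73.

73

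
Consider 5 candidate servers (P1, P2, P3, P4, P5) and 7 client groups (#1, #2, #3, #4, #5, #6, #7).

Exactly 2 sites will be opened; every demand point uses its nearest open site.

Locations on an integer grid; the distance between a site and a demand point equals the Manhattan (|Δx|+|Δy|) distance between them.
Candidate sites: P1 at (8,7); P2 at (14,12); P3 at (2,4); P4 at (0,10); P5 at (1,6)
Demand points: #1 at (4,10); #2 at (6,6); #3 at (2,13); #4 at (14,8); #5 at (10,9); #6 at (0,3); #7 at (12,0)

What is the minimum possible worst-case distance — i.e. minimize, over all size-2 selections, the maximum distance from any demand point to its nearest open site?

11

Open {P1, P3}.
  Farthest demand point is #7 at distance 11 (to P1); all others are ≤ 11.
With {P1, P4} the worst case is 11.
With {P1, P5} the worst case is 11.
No size-2 selection achieves below 11.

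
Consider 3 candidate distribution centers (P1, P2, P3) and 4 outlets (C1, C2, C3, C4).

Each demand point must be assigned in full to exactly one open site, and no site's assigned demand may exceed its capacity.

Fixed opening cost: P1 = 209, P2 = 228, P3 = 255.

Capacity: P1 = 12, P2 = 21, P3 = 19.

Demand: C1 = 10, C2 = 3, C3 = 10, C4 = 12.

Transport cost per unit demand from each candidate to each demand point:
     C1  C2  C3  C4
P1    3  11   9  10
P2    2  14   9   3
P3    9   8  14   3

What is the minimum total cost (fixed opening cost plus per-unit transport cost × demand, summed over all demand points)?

653

Open {P2, P3}; cheapest assignment that respects the capacities:
  P2 (cap 21, load 20): C1, C3 — cost 10×2 + 10×9 = 110
  P3 (cap 19, load 15): C2, C4 — cost 3×8 + 12×3 = 60
  Shipping 170, fixed 483 → total 653.
  Any other capacity-feasible assignment to {P2, P3} ships for at least 170.
Compare {P1, P2, P3}: its best feasible assignment gives total 862.
Every other set of open sites that can feasibly serve all demand totals ≥ 862 even under its best assignment. Minimum: 653.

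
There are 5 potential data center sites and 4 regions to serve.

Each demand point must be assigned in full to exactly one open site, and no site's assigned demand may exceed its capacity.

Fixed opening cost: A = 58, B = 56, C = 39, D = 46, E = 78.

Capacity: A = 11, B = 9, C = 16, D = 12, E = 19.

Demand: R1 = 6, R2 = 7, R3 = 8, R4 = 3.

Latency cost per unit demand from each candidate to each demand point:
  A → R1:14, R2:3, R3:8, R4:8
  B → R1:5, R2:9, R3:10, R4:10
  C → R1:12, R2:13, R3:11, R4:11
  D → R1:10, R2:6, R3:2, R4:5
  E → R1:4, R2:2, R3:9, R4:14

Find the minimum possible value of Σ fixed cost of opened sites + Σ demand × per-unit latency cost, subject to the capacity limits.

Open {D, E}; cheapest assignment that respects the capacities:
  D (cap 12, load 11): R3, R4 — cost 8×2 + 3×5 = 31
  E (cap 19, load 13): R1, R2 — cost 6×4 + 7×2 = 38
  Shipping 69, fixed 124 → total 193.
  Any other capacity-feasible assignment to {D, E} ships for at least 69.
Compare {C, D, E}: its best feasible assignment gives total 232.
Compare {A, B, D}: its best feasible assignment gives total 242.
Every other set of open sites that can feasibly serve all demand totals ≥ 232 even under its best assignment. Minimum: 193.

193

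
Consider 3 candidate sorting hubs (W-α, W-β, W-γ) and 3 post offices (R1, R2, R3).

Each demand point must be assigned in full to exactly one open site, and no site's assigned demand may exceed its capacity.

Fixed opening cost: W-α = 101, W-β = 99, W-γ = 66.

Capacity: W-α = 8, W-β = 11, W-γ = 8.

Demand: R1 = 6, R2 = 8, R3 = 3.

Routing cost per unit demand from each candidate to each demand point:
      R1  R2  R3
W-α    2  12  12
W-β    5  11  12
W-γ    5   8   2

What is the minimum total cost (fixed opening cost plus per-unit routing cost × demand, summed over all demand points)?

295

Open {W-β, W-γ}; cheapest assignment that respects the capacities:
  W-β (cap 11, load 9): R1, R3 — cost 6×5 + 3×12 = 66
  W-γ (cap 8, load 8): R2 — cost 8×8 = 64
  Shipping 130, fixed 165 → total 295.
  Any other capacity-feasible assignment to {W-β, W-γ} ships for at least 130.
Compare {W-α, W-β}: its best feasible assignment gives total 336.
Compare {W-α, W-β, W-γ}: its best feasible assignment gives total 372.
Every other set of open sites that can feasibly serve all demand totals ≥ 336 even under its best assignment. Minimum: 295.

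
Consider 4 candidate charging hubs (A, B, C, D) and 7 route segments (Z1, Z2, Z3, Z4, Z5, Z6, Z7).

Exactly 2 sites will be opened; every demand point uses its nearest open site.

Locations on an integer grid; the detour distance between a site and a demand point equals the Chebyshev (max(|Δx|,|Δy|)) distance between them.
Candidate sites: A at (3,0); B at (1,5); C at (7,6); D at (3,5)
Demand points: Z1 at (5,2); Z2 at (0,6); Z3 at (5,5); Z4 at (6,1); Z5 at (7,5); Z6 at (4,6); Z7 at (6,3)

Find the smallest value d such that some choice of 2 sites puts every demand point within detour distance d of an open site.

4

Open {A, D}.
  Farthest demand point is Z5 at detour distance 4 (to D); all others are ≤ 4.
With {B, D} the worst case is 4.
With {C, D} the worst case is 4.
No size-2 selection achieves below 4.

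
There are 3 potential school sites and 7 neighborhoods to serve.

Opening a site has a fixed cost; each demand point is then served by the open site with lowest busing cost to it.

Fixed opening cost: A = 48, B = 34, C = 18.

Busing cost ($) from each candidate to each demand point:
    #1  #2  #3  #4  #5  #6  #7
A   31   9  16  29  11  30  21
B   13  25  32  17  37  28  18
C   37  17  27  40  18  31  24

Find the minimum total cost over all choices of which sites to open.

Open {B, C}: assign each demand point to its cheapest open site.
  #1→B 13, #2→C 17, #3→C 27, #4→B 17, #5→C 18, #6→B 28, #7→B 18
  busing cost 138, fixed 52 → total 190.
Compare {A, B}: busing cost 112 + fixed 82 = 194.
Compare {A}: busing cost 147 + fixed 48 = 195.
Compare {B}: busing cost 170 + fixed 34 = 204.
All other subsets cost ≥ 194. Minimum total cost: 190.

190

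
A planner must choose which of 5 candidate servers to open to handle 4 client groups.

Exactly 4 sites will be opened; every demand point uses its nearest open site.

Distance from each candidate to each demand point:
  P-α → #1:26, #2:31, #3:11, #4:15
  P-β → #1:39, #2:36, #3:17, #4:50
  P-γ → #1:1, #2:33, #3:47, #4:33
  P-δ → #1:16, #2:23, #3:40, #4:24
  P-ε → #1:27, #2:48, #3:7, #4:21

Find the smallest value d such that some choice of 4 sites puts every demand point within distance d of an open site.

23

Open {P-α, P-β, P-γ, P-δ}.
  Farthest demand point is #2 at distance 23 (to P-δ); all others are ≤ 23.
With {P-α, P-β, P-δ, P-ε} the worst case is 23.
With {P-α, P-γ, P-δ, P-ε} the worst case is 23.
No size-4 selection achieves below 23.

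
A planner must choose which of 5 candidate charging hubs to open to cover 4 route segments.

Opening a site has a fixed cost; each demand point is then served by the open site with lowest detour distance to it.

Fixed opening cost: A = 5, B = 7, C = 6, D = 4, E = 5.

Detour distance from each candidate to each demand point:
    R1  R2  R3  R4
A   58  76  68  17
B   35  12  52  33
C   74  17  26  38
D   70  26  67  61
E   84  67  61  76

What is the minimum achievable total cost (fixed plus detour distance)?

Open {A, B, C}: assign each demand point to its cheapest open site.
  R1→B 35, R2→B 12, R3→C 26, R4→A 17
  detour distance 90, fixed 18 → total 108.
Compare {A, B, C, D}: detour distance 90 + fixed 22 = 112.
Compare {A, B, C, E}: detour distance 90 + fixed 23 = 113.
Compare {A, B, C, D, E}: detour distance 90 + fixed 27 = 117.
All other subsets cost ≥ 112. Minimum total cost: 108.

108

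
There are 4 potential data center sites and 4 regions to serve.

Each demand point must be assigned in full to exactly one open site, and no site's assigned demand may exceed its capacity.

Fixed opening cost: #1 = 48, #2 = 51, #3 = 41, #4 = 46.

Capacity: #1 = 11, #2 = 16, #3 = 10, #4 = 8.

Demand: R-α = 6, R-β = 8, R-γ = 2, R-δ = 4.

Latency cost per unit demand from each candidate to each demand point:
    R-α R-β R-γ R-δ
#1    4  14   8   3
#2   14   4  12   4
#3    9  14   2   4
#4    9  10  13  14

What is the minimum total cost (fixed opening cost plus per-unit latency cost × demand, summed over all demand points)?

187

Open {#1, #2}; cheapest assignment that respects the capacities:
  #1 (cap 11, load 8): R-α, R-γ — cost 6×4 + 2×8 = 40
  #2 (cap 16, load 12): R-β, R-δ — cost 8×4 + 4×4 = 48
  Shipping 88, fixed 99 → total 187.
  Any other capacity-feasible assignment to {#1, #2} ships for at least 88.
Compare {#2, #3}: its best feasible assignment gives total 198.
Compare {#1, #2, #3}: its best feasible assignment gives total 212.
Every other set of open sites that can feasibly serve all demand totals ≥ 198 even under its best assignment. Minimum: 187.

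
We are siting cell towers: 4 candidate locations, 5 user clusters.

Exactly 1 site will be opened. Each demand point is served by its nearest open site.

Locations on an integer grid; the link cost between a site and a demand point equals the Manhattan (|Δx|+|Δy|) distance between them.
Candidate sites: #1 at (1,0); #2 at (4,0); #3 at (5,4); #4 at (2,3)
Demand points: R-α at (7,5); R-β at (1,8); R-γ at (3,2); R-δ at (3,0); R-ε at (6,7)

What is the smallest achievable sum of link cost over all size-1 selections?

25

Open {#3}.
  R-α→#3 3, R-β→#3 8, R-γ→#3 4, R-δ→#3 6, R-ε→#3 4  ⇒ total 25.
Compare {#4}: total 27.
Compare {#2}: total 32.
No size-1 selection does better; minimum is 25.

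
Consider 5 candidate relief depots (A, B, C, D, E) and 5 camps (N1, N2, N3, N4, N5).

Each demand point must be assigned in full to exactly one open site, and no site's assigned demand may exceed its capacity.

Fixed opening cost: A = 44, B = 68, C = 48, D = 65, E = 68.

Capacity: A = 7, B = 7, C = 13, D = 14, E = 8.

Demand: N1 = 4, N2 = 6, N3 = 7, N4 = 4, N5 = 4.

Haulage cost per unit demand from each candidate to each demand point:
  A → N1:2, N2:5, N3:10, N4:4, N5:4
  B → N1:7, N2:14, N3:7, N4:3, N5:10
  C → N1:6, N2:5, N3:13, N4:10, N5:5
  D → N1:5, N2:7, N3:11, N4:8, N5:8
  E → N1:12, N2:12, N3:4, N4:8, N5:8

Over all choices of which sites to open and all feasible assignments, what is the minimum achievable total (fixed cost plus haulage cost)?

302

Open {A, C, E}; cheapest assignment that respects the capacities:
  A (cap 7, load 6): N2 — cost 6×5 = 30
  C (cap 13, load 12): N1, N4, N5 — cost 4×6 + 4×10 + 4×5 = 84
  E (cap 8, load 7): N3 — cost 7×4 = 28
  Shipping 142, fixed 160 → total 302.
  Any other capacity-feasible assignment to {A, C, E} ships for at least 142.
Compare {C, D, E}: its best feasible assignment gives total 311.
Compare {A, D, E}: its best feasible assignment gives total 315.
Every other set of open sites that can feasibly serve all demand totals ≥ 311 even under its best assignment. Minimum: 302.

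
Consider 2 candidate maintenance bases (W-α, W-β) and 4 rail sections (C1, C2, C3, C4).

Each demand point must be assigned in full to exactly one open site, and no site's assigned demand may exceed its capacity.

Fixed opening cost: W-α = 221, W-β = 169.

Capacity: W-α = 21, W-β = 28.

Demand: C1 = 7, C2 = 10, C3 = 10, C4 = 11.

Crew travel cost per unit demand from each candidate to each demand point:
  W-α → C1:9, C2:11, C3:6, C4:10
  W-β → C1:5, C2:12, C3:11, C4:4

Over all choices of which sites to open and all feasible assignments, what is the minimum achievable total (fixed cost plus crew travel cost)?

639

Open {W-α, W-β}; cheapest assignment that respects the capacities:
  W-α (cap 21, load 20): C2, C3 — cost 10×11 + 10×6 = 170
  W-β (cap 28, load 18): C1, C4 — cost 7×5 + 11×4 = 79
  Shipping 249, fixed 390 → total 639.
  Any other capacity-feasible assignment to {W-α, W-β} ships for at least 249.
Total demand is 38 and no other set of sites has combined capacity ≥ 38, so {W-α, W-β} is the only feasible choice of open sites. Minimum: 639.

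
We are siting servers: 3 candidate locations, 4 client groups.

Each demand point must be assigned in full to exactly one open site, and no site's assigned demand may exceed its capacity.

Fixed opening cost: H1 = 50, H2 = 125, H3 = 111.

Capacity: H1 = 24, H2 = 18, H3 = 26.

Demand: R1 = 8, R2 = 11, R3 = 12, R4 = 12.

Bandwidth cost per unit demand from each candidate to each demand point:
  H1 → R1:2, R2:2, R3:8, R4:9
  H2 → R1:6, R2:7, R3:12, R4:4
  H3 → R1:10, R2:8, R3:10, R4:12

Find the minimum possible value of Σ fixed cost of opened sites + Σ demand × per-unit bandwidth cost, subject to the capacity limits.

463

Open {H1, H3}; cheapest assignment that respects the capacities:
  H1 (cap 24, load 19): R1, R2 — cost 8×2 + 11×2 = 38
  H3 (cap 26, load 24): R3, R4 — cost 12×10 + 12×12 = 264
  Shipping 302, fixed 161 → total 463.
  Any other capacity-feasible assignment to {H1, H3} ships for at least 302.
Compare {H1, H2, H3}: its best feasible assignment gives total 492.
Every other set of open sites that can feasibly serve all demand totals ≥ 492 even under its best assignment. Minimum: 463.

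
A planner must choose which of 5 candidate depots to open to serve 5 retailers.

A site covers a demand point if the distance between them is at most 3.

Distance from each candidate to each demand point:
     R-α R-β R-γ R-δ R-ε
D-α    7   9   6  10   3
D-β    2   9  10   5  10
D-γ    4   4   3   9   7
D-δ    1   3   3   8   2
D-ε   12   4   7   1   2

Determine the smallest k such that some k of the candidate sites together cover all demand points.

Coverage sets (demand points within 3 of each site):
  D-α: {R-ε}
  D-β: {R-α}
  D-γ: {R-γ}
  D-δ: {R-α, R-β, R-γ, R-ε}
  D-ε: {R-δ, R-ε}
No single site covers all 5 demand points.
But {D-δ, D-ε} covers everything, so the minimum is 2.

2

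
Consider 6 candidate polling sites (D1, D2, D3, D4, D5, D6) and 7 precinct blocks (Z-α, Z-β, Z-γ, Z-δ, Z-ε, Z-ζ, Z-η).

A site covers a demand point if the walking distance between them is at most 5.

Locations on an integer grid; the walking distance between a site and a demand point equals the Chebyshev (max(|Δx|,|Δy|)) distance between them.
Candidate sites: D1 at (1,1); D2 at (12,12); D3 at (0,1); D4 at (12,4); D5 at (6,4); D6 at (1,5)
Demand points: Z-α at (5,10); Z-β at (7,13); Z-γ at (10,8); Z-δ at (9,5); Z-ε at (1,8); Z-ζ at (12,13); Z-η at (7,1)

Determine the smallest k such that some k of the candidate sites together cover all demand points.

Coverage sets (demand points within 5 of each site):
  D1: {}
  D2: {Z-β, Z-γ, Z-ζ}
  D3: {}
  D4: {Z-γ, Z-δ, Z-η}
  D5: {Z-γ, Z-δ, Z-ε, Z-η}
  D6: {Z-α, Z-ε}
No 2 sites suffice: every size-2 union leaves at least one demand point uncovered.
But {D2, D4, D6} covers everything, so the minimum is 3.

3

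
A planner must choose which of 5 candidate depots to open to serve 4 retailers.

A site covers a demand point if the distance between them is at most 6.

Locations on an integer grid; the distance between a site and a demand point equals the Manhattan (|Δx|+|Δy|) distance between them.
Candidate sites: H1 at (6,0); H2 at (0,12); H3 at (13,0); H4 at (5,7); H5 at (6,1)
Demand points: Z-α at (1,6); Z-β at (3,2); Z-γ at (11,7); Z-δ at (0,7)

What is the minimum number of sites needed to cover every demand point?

Coverage sets (demand points within 6 of each site):
  H1: {Z-β}
  H2: {Z-δ}
  H3: {}
  H4: {Z-α, Z-γ, Z-δ}
  H5: {Z-β}
No single site covers all 4 demand points.
But {H1, H4} covers everything, so the minimum is 2.

2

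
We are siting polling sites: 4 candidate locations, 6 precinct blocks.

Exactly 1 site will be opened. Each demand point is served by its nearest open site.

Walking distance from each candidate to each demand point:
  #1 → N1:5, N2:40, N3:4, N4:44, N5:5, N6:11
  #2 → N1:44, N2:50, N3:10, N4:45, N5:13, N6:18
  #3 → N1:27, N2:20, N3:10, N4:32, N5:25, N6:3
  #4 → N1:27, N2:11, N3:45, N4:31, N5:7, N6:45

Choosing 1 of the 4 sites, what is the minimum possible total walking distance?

Open {#1}.
  N1→#1 5, N2→#1 40, N3→#1 4, N4→#1 44, N5→#1 5, N6→#1 11  ⇒ total 109.
Compare {#3}: total 117.
Compare {#4}: total 166.
No size-1 selection does better; minimum is 109.

109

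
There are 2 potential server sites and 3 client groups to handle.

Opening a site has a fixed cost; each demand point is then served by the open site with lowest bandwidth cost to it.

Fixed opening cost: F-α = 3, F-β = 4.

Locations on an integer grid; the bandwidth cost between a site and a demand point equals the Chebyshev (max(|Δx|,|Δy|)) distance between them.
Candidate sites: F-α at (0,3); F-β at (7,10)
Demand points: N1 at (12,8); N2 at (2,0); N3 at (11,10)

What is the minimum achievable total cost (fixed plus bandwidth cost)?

19

Open {F-α, F-β}: assign each demand point to its cheapest open site.
  N1→F-β 5, N2→F-α 3, N3→F-β 4
  bandwidth cost 12, fixed 7 → total 19.
Compare {F-β}: bandwidth cost 19 + fixed 4 = 23.
Compare {F-α}: bandwidth cost 26 + fixed 3 = 29.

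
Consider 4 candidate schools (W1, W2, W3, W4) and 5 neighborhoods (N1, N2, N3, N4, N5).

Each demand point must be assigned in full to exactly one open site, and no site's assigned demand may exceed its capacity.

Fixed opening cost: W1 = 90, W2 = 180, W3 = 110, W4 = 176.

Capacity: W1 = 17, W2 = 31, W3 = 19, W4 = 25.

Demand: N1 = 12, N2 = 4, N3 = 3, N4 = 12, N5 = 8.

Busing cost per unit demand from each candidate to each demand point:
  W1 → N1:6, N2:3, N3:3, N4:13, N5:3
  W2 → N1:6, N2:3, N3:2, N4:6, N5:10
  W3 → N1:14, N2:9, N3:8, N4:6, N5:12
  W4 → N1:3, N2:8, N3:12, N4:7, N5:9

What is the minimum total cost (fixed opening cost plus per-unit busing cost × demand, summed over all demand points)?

Open {W1, W4}; cheapest assignment that respects the capacities:
  W1 (cap 17, load 15): N2, N3, N5 — cost 4×3 + 3×3 + 8×3 = 45
  W4 (cap 25, load 24): N1, N4 — cost 12×3 + 12×7 = 120
  Shipping 165, fixed 266 → total 431.
  Any other capacity-feasible assignment to {W1, W4} ships for at least 165.
Compare {W1, W2}: its best feasible assignment gives total 456.
Compare {W3, W4}: its best feasible assignment gives total 522.
Every other set of open sites that can feasibly serve all demand totals ≥ 456 even under its best assignment. Minimum: 431.

431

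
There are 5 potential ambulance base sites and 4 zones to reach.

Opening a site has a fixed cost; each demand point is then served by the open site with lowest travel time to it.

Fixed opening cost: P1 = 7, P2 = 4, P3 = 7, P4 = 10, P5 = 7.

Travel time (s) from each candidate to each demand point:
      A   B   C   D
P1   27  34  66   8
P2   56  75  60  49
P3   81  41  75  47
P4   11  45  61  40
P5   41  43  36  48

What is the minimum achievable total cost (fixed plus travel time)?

Open {P1, P4, P5}: assign each demand point to its cheapest open site.
  A→P4 11, B→P1 34, C→P5 36, D→P1 8
  travel time 89, fixed 24 → total 113.
Compare {P1, P2, P4, P5}: travel time 89 + fixed 28 = 117.
Compare {P1, P5}: travel time 105 + fixed 14 = 119.
Compare {P1, P3, P4, P5}: travel time 89 + fixed 31 = 120.
All other subsets cost ≥ 117. Minimum total cost: 113.

113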